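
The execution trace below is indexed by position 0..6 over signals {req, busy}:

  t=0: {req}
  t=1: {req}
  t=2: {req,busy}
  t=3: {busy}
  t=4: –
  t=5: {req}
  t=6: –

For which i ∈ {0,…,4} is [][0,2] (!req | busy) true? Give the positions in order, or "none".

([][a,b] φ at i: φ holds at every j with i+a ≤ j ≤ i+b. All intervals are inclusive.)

Evaluate at each i in [0,4]:
  i=0: ✗ (fails at j=0)
  i=1: ✗ (fails at j=1)
  i=2: ✓ (all of [2,4])
  i=3: ✗ (fails at j=5)
  i=4: ✗ (fails at j=5)

2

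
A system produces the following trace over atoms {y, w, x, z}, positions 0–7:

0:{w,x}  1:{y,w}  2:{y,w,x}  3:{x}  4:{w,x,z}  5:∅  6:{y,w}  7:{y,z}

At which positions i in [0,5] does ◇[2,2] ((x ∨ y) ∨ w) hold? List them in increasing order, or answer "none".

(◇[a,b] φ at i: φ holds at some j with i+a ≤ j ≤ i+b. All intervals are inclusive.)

0, 1, 2, 4, 5

Evaluate at each i in [0,5]:
  i=0: ✓ (witness j=2)
  i=1: ✓ (witness j=3)
  i=2: ✓ (witness j=4)
  i=3: ✗ (none in [5,5])
  i=4: ✓ (witness j=6)
  i=5: ✓ (witness j=7)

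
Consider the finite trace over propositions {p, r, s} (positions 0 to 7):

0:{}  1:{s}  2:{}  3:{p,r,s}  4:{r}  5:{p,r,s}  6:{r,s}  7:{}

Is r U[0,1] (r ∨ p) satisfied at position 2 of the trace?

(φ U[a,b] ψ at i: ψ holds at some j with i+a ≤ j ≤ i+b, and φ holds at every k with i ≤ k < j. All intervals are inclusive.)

Need some j in [2,3] with (r ∨ p), and r at every k in [2,j-1].
  j=2: (r ∨ p) false.
  j=3: (r ∨ p) holds, but r fails at k=2 → not this j.
No j in the window works → until fails.

False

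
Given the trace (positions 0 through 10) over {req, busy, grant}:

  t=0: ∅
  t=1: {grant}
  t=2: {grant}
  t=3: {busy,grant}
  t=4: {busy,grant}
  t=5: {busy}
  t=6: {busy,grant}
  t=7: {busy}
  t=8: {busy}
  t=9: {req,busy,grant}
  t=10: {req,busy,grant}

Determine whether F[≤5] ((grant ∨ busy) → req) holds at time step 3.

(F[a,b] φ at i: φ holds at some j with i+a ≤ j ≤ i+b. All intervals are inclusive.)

False

Check ((grant ∨ busy) → req) at each j in [3,8]:
  j=3: false
  j=4: false
  j=5: false
  j=6: false
  j=7: false
  j=8: false
No position in the window satisfies it → formula fails.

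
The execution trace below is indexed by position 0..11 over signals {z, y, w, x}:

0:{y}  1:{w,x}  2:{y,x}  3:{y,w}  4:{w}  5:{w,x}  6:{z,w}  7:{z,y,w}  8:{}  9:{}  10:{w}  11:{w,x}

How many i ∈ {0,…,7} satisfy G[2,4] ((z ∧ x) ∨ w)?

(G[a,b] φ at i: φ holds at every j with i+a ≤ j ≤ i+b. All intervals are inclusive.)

3

Evaluate at each i in [0,7]:
  i=0: ✗ (fails at j=2)
  i=1: ✓ (all of [3,5])
  i=2: ✓ (all of [4,6])
  i=3: ✓ (all of [5,7])
  i=4: ✗ (fails at j=8)
  i=5: ✗ (fails at j=8)
  i=6: ✗ (fails at j=8)
  i=7: ✗ (fails at j=9)
Positions where it holds: {1, 2, 3} → 3.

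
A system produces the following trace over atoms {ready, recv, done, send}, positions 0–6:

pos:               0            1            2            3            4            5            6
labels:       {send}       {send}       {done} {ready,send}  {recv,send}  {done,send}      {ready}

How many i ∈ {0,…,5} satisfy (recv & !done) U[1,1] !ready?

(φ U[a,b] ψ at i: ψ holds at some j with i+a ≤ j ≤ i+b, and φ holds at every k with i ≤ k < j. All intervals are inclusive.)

Evaluate at each i in [0,5]:
  i=0: ✗ (lhs fails at k=0 before rhs at j=1)
  i=1: ✗ (lhs fails at k=1 before rhs at j=2)
  i=2: ✗ (no rhs in [3,3])
  i=3: ✗ (lhs fails at k=3 before rhs at j=4)
  i=4: ✓ (rhs at j=5; lhs holds on [4,4])
  i=5: ✗ (no rhs in [6,6])
Positions where it holds: {4} → 1.

1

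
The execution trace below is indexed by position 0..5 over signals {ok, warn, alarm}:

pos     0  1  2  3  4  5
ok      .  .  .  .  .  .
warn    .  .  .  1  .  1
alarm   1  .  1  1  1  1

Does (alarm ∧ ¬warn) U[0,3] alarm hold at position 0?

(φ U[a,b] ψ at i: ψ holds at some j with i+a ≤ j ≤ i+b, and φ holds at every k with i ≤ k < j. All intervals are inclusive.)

Holds

Need some j in [0,3] with alarm, and (alarm ∧ ¬warn) at every k in [0,j-1].
  j=0: alarm holds; no prefix to check → satisfied.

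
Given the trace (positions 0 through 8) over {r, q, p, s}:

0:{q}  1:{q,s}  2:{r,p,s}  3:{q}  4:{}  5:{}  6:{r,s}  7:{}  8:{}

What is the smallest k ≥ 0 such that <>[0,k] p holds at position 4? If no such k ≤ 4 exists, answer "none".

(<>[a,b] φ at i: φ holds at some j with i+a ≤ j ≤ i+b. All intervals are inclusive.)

Scan j = 4,5,… for p:
  j=4: fails
  j=5: fails
  j=6: fails
  j=7: fails
  j=8: fails
No j in [4,8] satisfies it → none.

none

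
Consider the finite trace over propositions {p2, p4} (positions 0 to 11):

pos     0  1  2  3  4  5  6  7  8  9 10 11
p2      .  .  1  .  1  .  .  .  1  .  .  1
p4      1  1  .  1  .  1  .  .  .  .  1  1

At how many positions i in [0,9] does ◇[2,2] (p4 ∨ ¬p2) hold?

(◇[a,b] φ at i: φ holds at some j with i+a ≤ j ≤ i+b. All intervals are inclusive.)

Evaluate at each i in [0,9]:
  i=0: ✗ (none in [2,2])
  i=1: ✓ (witness j=3)
  i=2: ✗ (none in [4,4])
  i=3: ✓ (witness j=5)
  i=4: ✓ (witness j=6)
  i=5: ✓ (witness j=7)
  i=6: ✗ (none in [8,8])
  i=7: ✓ (witness j=9)
  i=8: ✓ (witness j=10)
  i=9: ✓ (witness j=11)
Positions where it holds: {1, 3, 4, 5, 7, 8, 9} → 7.

7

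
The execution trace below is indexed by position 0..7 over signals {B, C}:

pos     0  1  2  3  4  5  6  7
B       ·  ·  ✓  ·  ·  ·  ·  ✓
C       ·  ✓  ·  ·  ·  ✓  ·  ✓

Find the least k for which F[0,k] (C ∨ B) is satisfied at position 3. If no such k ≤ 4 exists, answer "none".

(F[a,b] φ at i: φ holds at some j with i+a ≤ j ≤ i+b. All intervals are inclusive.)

Scan j = 3,4,… for (C ∨ B):
  j=3: fails
  j=4: fails
  j=5: holds
First hit at j=5, so smallest k = 5-3 = 2.

2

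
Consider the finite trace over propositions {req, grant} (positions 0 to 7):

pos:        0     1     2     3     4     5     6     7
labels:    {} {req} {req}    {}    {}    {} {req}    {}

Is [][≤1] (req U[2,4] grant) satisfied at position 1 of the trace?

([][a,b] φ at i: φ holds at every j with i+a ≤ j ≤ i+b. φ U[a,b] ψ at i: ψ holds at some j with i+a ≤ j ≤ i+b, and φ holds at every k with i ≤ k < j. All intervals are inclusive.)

Check (req U[2,4] grant) at every j in [1,2]:
  j=1: fails
  j=2: fails
Fails at j=1 → formula fails.

Does not hold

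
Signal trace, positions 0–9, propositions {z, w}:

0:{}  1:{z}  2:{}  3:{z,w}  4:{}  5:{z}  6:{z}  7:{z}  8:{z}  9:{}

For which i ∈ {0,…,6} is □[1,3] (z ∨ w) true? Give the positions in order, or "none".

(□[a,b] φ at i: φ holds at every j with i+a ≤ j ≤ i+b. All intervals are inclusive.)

Evaluate at each i in [0,6]:
  i=0: ✗ (fails at j=2)
  i=1: ✗ (fails at j=2)
  i=2: ✗ (fails at j=4)
  i=3: ✗ (fails at j=4)
  i=4: ✓ (all of [5,7])
  i=5: ✓ (all of [6,8])
  i=6: ✗ (fails at j=9)

4, 5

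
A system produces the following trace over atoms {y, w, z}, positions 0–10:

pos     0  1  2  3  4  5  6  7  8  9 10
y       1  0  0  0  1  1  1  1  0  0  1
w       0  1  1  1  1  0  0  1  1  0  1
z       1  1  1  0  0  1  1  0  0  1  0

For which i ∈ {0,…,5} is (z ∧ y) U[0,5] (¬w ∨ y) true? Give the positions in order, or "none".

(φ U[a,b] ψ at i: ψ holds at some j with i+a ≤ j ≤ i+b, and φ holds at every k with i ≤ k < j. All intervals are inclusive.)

0, 4, 5

Evaluate at each i in [0,5]:
  i=0: ✓ (rhs at j=0)
  i=1: ✗ (lhs fails at k=1 before rhs at j=4)
  i=2: ✗ (lhs fails at k=2 before rhs at j=4)
  i=3: ✗ (lhs fails at k=3 before rhs at j=4)
  i=4: ✓ (rhs at j=4)
  i=5: ✓ (rhs at j=5)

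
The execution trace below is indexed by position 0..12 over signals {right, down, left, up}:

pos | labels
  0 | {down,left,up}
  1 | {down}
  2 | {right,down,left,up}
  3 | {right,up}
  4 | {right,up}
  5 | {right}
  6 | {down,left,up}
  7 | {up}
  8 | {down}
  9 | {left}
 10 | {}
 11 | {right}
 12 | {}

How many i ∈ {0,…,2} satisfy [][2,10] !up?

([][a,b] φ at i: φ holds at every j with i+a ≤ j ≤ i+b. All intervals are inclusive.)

0

Evaluate at each i in [0,2]:
  i=0: ✗ (fails at j=2)
  i=1: ✗ (fails at j=3)
  i=2: ✗ (fails at j=4)
Positions where it holds: {} → 0.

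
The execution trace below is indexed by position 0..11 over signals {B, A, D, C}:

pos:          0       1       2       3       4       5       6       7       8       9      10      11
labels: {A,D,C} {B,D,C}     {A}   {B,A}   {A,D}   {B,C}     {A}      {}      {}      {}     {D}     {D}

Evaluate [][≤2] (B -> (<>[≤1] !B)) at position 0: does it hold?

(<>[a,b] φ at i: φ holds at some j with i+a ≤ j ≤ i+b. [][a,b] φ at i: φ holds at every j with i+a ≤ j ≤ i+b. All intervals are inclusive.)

Check (B -> (<>[≤1] !B)) at every j in [0,2]:
  j=0: antecedent false → ✓
  j=1: antecedent true; consequent holds (witness at 2) → ✓
  j=2: antecedent false → ✓
All positions satisfy it → formula holds.

Yes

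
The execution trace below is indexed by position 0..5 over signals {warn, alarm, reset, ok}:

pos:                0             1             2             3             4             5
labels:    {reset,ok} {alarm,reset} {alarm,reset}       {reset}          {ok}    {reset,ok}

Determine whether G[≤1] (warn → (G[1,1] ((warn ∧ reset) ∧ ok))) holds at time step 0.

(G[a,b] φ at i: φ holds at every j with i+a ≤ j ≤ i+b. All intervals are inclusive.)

Yes

Check (warn → (G[1,1] ((warn ∧ reset) ∧ ok))) at every j in [0,1]:
  j=0: antecedent false → ✓
  j=1: antecedent false → ✓
All positions satisfy it → formula holds.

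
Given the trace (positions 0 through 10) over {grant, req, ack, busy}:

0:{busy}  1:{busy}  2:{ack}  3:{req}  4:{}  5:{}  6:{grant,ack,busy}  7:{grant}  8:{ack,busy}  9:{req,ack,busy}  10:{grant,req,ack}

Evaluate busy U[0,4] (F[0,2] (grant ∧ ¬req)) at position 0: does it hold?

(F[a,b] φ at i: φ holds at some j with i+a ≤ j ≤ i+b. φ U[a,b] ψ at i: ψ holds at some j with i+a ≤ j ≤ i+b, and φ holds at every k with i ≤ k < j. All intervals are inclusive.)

Need some j in [0,4] with F[0,2] (grant ∧ ¬req), and busy at every k in [0,j-1].
  j=0: F[0,2] (grant ∧ ¬req) — fails (none in [0,2]).
  j=1: F[0,2] (grant ∧ ¬req) — fails (none in [1,3]).
  j=2: F[0,2] (grant ∧ ¬req) — fails (none in [2,4]).
  j=3: F[0,2] (grant ∧ ¬req) — fails (none in [3,5]).
  j=4: F[0,2] (grant ∧ ¬req) holds, but busy fails at k=2 → not this j.
No j in the window works → until fails.

False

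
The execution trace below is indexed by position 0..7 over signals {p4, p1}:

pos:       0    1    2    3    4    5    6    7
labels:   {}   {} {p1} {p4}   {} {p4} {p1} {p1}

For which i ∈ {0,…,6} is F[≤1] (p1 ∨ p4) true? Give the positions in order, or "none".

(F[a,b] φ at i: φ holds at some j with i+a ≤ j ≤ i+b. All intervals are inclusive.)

Evaluate at each i in [0,6]:
  i=0: ✗ (none in [0,1])
  i=1: ✓ (witness j=2)
  i=2: ✓ (witness j=2)
  i=3: ✓ (witness j=3)
  i=4: ✓ (witness j=5)
  i=5: ✓ (witness j=5)
  i=6: ✓ (witness j=6)

1, 2, 3, 4, 5, 6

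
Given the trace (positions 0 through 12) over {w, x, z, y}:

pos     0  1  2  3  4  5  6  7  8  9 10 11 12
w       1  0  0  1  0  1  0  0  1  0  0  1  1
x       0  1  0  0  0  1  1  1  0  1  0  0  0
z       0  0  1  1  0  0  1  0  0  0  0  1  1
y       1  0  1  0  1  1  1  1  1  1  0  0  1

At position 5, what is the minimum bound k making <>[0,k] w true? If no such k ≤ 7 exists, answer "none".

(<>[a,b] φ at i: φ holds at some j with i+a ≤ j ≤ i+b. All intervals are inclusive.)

0

Scan j = 5,6,… for w:
  j=5: holds
First hit at j=5, so smallest k = 5-5 = 0.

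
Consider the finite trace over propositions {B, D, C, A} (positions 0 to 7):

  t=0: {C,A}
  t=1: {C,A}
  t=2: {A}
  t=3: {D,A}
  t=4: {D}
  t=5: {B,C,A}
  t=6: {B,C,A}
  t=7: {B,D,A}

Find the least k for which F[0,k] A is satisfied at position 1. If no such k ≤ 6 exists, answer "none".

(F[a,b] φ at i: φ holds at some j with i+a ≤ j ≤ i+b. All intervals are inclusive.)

0

Scan j = 1,2,… for A:
  j=1: holds
First hit at j=1, so smallest k = 1-1 = 0.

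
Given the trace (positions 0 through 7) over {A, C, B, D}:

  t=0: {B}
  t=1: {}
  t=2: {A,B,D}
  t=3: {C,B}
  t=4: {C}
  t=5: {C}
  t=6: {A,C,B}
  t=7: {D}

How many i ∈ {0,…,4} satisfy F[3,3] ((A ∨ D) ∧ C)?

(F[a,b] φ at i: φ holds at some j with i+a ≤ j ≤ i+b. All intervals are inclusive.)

1

Evaluate at each i in [0,4]:
  i=0: ✗ (none in [3,3])
  i=1: ✗ (none in [4,4])
  i=2: ✗ (none in [5,5])
  i=3: ✓ (witness j=6)
  i=4: ✗ (none in [7,7])
Positions where it holds: {3} → 1.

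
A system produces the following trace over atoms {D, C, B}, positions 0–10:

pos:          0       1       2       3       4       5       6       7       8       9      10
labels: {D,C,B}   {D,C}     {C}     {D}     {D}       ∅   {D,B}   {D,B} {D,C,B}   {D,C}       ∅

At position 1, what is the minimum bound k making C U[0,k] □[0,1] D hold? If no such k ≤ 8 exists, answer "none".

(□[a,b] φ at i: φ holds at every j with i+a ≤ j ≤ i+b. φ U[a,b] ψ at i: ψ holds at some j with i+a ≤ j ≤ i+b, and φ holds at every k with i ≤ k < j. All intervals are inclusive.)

2

Need earliest j ≥ 1 with □[0,1] D, and C at every k in [1,j-1].
  j=1: rhs fails.
  j=2: rhs fails.
  j=3: rhs holds; lhs holds on [1,2]. k = 2.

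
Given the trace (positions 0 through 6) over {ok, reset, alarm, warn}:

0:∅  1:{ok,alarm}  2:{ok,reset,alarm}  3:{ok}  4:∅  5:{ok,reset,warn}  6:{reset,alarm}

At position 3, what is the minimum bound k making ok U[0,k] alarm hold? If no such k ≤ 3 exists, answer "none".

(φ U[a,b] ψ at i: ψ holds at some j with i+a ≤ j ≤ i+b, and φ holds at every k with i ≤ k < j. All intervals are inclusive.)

Need earliest j ≥ 3 with alarm, and ok at every k in [3,j-1].
  j=3: rhs fails.
  j=4: rhs fails.
  j=5: rhs fails.
  j=6: rhs holds but lhs fails at k=4.
No witness within the range → none.

none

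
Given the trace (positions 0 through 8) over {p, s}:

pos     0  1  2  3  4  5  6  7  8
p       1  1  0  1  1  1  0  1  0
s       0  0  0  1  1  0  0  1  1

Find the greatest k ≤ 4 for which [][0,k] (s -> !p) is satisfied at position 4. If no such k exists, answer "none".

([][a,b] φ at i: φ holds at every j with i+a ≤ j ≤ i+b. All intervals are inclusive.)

(s -> !p) must hold from j=4 onward; find where it first fails.
  j=4: fails → no k works.

none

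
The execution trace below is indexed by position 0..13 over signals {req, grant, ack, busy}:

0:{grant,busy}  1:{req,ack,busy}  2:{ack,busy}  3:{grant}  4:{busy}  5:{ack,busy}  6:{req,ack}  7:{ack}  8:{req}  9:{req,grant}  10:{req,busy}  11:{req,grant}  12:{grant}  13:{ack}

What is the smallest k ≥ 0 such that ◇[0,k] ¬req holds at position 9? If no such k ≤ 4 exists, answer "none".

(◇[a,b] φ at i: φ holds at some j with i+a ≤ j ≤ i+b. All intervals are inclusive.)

3

Scan j = 9,10,… for ¬req:
  j=9: fails
  j=10: fails
  j=11: fails
  j=12: holds
First hit at j=12, so smallest k = 12-9 = 3.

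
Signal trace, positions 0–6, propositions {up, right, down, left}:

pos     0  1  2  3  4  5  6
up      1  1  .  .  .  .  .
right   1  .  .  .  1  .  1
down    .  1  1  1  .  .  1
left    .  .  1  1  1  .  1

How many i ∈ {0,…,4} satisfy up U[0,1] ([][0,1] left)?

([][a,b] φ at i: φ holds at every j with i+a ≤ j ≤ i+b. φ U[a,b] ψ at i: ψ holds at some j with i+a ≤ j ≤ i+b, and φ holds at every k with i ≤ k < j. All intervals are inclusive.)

Evaluate at each i in [0,4]:
  i=0: ✗ (no rhs in [0,1])
  i=1: ✓ (rhs at j=2; lhs holds on [1,1])
  i=2: ✓ (rhs at j=2)
  i=3: ✓ (rhs at j=3)
  i=4: ✗ (no rhs in [4,5])
Positions where it holds: {1, 2, 3} → 3.

3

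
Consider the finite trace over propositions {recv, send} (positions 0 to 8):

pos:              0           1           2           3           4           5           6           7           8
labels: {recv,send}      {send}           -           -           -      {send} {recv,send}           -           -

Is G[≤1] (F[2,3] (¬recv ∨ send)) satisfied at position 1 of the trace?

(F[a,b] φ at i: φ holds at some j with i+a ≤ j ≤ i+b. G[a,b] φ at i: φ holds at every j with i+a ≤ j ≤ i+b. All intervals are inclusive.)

True

Check F[2,3] (¬recv ∨ send) at every j in [1,2]:
  j=1: holds (witness at 3)
  j=2: holds (witness at 4)
All positions satisfy it → formula holds.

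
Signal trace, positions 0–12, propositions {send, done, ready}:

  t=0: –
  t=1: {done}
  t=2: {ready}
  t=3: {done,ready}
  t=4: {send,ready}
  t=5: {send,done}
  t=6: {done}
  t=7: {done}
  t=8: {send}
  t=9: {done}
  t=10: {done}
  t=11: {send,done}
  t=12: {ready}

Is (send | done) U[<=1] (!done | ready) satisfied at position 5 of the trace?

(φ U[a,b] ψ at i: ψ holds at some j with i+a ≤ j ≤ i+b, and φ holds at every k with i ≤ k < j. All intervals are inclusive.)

Need some j in [5,6] with (!done | ready), and (send | done) at every k in [5,j-1].
  j=5: (!done | ready) false.
  j=6: (!done | ready) false.
No j in the window works → until fails.

Does not hold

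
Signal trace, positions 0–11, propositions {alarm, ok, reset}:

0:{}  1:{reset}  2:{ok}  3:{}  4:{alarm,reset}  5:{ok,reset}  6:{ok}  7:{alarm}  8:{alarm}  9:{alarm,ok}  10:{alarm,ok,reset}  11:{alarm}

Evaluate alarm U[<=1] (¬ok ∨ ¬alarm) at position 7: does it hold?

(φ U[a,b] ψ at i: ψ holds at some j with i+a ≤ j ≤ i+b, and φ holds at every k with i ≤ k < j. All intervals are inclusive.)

True

Need some j in [7,8] with (¬ok ∨ ¬alarm), and alarm at every k in [7,j-1].
  j=7: (¬ok ∨ ¬alarm) holds; no prefix to check → satisfied.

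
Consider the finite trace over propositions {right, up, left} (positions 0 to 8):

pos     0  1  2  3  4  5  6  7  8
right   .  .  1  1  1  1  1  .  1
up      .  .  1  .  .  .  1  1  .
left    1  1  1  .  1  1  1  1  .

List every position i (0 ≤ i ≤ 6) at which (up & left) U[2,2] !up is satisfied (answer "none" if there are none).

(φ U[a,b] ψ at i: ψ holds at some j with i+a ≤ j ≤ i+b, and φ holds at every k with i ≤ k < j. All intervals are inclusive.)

6

Evaluate at each i in [0,6]:
  i=0: ✗ (no rhs in [2,2])
  i=1: ✗ (lhs fails at k=1 before rhs at j=3)
  i=2: ✗ (lhs fails at k=3 before rhs at j=4)
  i=3: ✗ (lhs fails at k=3 before rhs at j=5)
  i=4: ✗ (no rhs in [6,6])
  i=5: ✗ (no rhs in [7,7])
  i=6: ✓ (rhs at j=8; lhs holds on [6,7])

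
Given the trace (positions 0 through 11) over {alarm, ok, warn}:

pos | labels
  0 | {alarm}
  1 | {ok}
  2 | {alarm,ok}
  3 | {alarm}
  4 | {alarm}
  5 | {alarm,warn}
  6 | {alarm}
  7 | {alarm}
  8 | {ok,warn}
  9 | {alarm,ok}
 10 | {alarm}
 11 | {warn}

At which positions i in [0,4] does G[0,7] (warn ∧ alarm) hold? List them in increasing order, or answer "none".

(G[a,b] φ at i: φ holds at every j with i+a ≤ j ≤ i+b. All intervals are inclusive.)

none

Evaluate at each i in [0,4]:
  i=0: ✗ (fails at j=0)
  i=1: ✗ (fails at j=1)
  i=2: ✗ (fails at j=2)
  i=3: ✗ (fails at j=3)
  i=4: ✗ (fails at j=4)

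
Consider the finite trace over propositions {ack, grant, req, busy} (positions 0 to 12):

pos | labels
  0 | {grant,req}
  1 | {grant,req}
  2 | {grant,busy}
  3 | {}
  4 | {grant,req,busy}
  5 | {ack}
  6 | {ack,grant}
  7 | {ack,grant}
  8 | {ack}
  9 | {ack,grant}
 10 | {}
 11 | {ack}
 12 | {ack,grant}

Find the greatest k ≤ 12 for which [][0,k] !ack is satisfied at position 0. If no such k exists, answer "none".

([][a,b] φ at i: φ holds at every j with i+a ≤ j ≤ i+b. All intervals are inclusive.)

4

!ack must hold from j=0 onward; find where it first fails.
  j=0: holds
  j=1: holds
  j=2: holds
  j=3: holds
  j=4: holds
  j=5: fails
Holds on [0,4], so largest k = 4.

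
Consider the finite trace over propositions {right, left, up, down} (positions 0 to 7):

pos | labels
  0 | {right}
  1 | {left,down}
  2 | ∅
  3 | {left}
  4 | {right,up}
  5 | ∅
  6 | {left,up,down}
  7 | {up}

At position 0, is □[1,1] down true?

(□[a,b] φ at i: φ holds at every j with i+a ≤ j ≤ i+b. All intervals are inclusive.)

Holds

Check down at every j in [1,1]:
  j=1: true
All positions satisfy it → formula holds.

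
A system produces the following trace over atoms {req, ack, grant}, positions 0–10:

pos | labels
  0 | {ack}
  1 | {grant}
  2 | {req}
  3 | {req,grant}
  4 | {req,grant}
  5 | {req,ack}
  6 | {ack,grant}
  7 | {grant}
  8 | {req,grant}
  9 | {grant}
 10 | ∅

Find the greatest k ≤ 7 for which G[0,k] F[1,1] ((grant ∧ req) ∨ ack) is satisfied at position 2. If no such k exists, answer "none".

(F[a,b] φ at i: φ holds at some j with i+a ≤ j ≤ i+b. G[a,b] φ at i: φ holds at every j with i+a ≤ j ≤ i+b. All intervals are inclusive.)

F[1,1] ((grant ∧ req) ∨ ack) must hold from j=2 onward; find where it first fails.
  j=2: holds
  j=3: holds
  j=4: holds
  j=5: holds
  j=6: fails
Holds on [2,5], so largest k = 3.

3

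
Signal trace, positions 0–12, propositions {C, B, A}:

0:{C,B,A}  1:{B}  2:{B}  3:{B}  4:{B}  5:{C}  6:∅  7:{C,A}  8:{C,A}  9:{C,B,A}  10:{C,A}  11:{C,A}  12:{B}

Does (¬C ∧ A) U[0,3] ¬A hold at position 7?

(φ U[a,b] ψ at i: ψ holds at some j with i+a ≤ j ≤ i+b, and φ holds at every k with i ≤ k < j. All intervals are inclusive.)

No

Need some j in [7,10] with ¬A, and (¬C ∧ A) at every k in [7,j-1].
  j=7: ¬A false.
  j=8: ¬A false.
  j=9: ¬A false.
  j=10: ¬A false.
No j in the window works → until fails.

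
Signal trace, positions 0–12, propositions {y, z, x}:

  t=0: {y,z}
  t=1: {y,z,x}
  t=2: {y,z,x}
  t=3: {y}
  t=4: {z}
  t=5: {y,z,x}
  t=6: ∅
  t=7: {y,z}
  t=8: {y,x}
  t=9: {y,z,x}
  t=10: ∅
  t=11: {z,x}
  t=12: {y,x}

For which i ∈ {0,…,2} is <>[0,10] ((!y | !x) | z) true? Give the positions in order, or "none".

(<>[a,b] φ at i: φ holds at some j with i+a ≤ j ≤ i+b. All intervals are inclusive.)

Evaluate at each i in [0,2]:
  i=0: ✓ (witness j=0)
  i=1: ✓ (witness j=1)
  i=2: ✓ (witness j=2)

0, 1, 2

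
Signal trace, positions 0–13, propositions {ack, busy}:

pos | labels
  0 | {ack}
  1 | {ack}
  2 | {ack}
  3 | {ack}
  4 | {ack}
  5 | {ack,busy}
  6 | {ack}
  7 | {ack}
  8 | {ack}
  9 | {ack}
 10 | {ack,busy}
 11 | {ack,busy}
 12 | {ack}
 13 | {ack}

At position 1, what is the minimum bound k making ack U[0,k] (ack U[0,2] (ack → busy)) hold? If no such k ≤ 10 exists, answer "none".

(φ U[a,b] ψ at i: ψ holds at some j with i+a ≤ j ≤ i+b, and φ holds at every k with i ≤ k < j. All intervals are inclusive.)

2

Need earliest j ≥ 1 with (ack U[0,2] (ack → busy)), and ack at every k in [1,j-1].
  j=1: rhs fails.
  j=2: rhs fails.
  j=3: rhs holds; lhs holds on [1,2]. k = 2.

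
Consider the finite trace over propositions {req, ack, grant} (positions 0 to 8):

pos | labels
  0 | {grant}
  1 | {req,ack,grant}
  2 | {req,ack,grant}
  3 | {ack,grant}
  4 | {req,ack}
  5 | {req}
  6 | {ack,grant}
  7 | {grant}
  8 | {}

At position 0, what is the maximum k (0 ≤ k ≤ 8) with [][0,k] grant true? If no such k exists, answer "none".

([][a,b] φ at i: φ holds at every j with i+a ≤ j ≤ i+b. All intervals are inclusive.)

3

grant must hold from j=0 onward; find where it first fails.
  j=0: holds
  j=1: holds
  j=2: holds
  j=3: holds
  j=4: fails
Holds on [0,3], so largest k = 3.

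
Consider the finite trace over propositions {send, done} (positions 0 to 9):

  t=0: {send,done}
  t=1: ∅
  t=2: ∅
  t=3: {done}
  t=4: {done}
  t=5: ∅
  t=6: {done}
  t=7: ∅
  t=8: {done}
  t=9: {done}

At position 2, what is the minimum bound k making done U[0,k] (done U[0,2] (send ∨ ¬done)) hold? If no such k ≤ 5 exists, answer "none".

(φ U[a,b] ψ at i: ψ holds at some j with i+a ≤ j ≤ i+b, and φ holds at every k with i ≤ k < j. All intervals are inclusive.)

Need earliest j ≥ 2 with (done U[0,2] (send ∨ ¬done)), and done at every k in [2,j-1].
  j=2: rhs holds (empty prefix). k = 0.

0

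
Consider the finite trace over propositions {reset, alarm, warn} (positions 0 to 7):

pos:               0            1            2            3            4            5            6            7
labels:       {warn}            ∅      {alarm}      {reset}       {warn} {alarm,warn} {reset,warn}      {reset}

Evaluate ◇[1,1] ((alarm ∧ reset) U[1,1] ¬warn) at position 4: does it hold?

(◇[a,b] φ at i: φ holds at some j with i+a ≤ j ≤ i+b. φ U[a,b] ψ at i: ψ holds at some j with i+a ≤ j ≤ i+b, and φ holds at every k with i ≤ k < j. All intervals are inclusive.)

False

Check ((alarm ∧ reset) U[1,1] ¬warn) at each j in [5,5]:
  j=5: fails
No position in the window satisfies it → formula fails.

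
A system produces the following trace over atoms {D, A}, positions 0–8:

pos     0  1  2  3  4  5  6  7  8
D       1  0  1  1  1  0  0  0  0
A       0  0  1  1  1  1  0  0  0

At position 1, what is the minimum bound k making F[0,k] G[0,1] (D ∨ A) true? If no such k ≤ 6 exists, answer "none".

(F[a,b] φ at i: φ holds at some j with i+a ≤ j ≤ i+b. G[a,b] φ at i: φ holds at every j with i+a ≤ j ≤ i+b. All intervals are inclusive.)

1

Scan j = 1,2,… for G[0,1] (D ∨ A):
  j=1: fails
  j=2: holds
First hit at j=2, so smallest k = 2-1 = 1.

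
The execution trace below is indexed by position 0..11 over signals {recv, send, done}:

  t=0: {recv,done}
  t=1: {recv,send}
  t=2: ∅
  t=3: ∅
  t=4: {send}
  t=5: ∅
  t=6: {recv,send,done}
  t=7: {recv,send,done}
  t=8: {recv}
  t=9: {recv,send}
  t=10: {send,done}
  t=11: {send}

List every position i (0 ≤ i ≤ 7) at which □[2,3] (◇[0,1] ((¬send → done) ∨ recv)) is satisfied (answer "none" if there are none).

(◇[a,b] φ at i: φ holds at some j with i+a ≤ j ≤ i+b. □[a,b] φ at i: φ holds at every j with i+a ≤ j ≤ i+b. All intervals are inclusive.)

1, 2, 3, 4, 5, 6, 7

Evaluate at each i in [0,7]:
  i=0: ✗ (fails at j=2)
  i=1: ✓ (all of [3,4])
  i=2: ✓ (all of [4,5])
  i=3: ✓ (all of [5,6])
  i=4: ✓ (all of [6,7])
  i=5: ✓ (all of [7,8])
  i=6: ✓ (all of [8,9])
  i=7: ✓ (all of [9,10])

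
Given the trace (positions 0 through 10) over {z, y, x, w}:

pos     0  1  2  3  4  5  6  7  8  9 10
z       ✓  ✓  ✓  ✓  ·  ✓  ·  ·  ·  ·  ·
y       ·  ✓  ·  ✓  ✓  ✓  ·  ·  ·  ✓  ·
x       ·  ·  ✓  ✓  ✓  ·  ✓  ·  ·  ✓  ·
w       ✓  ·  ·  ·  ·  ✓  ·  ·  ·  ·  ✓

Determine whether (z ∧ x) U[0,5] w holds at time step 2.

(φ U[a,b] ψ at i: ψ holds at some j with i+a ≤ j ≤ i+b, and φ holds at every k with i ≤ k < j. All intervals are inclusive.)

No

Need some j in [2,7] with w, and (z ∧ x) at every k in [2,j-1].
  j=2: w false.
  j=3: w false.
  j=4: w false.
  j=5: w holds, but (z ∧ x) fails at k=4 → not this j.
  j=6: w false.
  j=7: w false.
No j in the window works → until fails.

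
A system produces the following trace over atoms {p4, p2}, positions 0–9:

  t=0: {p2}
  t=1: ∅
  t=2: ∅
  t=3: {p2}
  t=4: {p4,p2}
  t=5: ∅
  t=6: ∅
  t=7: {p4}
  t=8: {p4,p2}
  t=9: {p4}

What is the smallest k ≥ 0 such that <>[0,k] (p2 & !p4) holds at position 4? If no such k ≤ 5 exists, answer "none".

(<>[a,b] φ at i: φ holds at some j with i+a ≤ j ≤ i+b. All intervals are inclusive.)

Scan j = 4,5,… for (p2 & !p4):
  j=4: fails
  j=5: fails
  j=6: fails
  j=7: fails
  j=8: fails
  j=9: fails
No j in [4,9] satisfies it → none.

none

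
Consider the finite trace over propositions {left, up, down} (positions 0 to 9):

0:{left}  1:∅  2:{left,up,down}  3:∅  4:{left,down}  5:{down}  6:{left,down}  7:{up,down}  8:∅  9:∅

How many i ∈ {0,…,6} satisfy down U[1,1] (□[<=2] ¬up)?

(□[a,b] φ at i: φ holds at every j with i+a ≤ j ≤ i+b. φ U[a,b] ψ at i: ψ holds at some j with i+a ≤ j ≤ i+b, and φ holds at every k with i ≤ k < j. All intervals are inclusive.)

Evaluate at each i in [0,6]:
  i=0: ✗ (no rhs in [1,1])
  i=1: ✗ (no rhs in [2,2])
  i=2: ✓ (rhs at j=3; lhs holds on [2,2])
  i=3: ✗ (lhs fails at k=3 before rhs at j=4)
  i=4: ✗ (no rhs in [5,5])
  i=5: ✗ (no rhs in [6,6])
  i=6: ✗ (no rhs in [7,7])
Positions where it holds: {2} → 1.

1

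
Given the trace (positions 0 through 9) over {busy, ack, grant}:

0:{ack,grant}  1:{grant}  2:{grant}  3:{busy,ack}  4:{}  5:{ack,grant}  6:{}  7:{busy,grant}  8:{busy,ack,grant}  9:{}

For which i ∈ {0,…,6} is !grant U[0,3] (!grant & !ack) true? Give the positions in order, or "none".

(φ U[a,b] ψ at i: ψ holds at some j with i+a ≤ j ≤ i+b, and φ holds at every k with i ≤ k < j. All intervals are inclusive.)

Evaluate at each i in [0,6]:
  i=0: ✗ (no rhs in [0,3])
  i=1: ✗ (lhs fails at k=1 before rhs at j=4)
  i=2: ✗ (lhs fails at k=2 before rhs at j=4)
  i=3: ✓ (rhs at j=4; lhs holds on [3,3])
  i=4: ✓ (rhs at j=4)
  i=5: ✗ (lhs fails at k=5 before rhs at j=6)
  i=6: ✓ (rhs at j=6)

3, 4, 6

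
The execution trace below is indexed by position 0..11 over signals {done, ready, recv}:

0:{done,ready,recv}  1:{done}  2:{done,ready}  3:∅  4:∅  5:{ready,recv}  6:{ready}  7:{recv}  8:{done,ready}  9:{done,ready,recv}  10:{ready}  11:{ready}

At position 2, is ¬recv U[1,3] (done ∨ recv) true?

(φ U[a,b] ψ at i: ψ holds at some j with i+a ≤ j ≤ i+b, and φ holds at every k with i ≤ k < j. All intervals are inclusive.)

Yes

Need some j in [3,5] with (done ∨ recv), and ¬recv at every k in [2,j-1].
  j=3: (done ∨ recv) false.
  j=4: (done ∨ recv) false.
  j=5: (done ∨ recv) holds; ¬recv holds at every k in [2,4] → satisfied.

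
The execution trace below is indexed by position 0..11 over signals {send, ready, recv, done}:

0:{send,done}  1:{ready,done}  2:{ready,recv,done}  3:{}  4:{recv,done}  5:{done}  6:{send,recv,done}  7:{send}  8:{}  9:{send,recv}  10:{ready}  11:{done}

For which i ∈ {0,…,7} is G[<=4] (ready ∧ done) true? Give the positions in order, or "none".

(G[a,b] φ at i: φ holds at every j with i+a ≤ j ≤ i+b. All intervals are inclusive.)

Evaluate at each i in [0,7]:
  i=0: ✗ (fails at j=0)
  i=1: ✗ (fails at j=3)
  i=2: ✗ (fails at j=3)
  i=3: ✗ (fails at j=3)
  i=4: ✗ (fails at j=4)
  i=5: ✗ (fails at j=5)
  i=6: ✗ (fails at j=6)
  i=7: ✗ (fails at j=7)

none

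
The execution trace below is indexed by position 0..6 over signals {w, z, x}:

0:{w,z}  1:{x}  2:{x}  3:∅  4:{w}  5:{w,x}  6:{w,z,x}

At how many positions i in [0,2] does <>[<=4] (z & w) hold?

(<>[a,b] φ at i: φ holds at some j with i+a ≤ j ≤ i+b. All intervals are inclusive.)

Evaluate at each i in [0,2]:
  i=0: ✓ (witness j=0)
  i=1: ✗ (none in [1,5])
  i=2: ✓ (witness j=6)
Positions where it holds: {0, 2} → 2.

2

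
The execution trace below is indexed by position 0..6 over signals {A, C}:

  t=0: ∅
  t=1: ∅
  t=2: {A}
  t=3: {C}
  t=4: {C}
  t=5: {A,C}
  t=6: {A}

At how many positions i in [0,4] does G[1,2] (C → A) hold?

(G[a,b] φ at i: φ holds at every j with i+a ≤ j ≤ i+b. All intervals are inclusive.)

2

Evaluate at each i in [0,4]:
  i=0: ✓ (all of [1,2])
  i=1: ✗ (fails at j=3)
  i=2: ✗ (fails at j=3)
  i=3: ✗ (fails at j=4)
  i=4: ✓ (all of [5,6])
Positions where it holds: {0, 4} → 2.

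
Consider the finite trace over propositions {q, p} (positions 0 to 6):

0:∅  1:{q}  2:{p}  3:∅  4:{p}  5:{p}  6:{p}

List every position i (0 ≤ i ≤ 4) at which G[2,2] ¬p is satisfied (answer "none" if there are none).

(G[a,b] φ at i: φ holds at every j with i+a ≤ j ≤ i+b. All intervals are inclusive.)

1

Evaluate at each i in [0,4]:
  i=0: ✗ (fails at j=2)
  i=1: ✓ (all of [3,3])
  i=2: ✗ (fails at j=4)
  i=3: ✗ (fails at j=5)
  i=4: ✗ (fails at j=6)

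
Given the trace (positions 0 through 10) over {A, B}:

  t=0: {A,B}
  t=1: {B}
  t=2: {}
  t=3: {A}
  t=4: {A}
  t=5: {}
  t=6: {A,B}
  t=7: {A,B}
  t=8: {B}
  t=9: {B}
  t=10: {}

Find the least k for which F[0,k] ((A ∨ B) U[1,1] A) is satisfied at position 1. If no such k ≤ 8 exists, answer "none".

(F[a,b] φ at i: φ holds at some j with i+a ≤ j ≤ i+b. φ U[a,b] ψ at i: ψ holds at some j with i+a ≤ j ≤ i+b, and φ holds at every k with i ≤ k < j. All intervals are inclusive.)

2

Scan j = 1,2,… for ((A ∨ B) U[1,1] A):
  j=1: fails
  j=2: fails
  j=3: holds
First hit at j=3, so smallest k = 3-1 = 2.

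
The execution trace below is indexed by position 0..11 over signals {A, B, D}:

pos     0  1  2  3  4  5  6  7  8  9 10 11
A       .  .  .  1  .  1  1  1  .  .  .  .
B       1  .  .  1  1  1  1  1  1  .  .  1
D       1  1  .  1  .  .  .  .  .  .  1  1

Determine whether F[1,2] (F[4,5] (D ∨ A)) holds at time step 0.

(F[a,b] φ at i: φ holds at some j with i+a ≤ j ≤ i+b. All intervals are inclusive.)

Check F[4,5] (D ∨ A) at each j in [1,2]:
  j=1: holds (witness at 5)
  j=2: holds (witness at 6)
Found at j=1 → formula holds.

Holds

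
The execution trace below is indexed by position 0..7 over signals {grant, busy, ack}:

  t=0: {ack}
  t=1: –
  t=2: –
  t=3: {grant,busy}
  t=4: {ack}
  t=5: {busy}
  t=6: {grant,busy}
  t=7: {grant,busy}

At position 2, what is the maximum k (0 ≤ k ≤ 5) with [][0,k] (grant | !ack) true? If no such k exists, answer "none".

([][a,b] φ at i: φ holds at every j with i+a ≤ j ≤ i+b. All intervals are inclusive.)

(grant | !ack) must hold from j=2 onward; find where it first fails.
  j=2: holds
  j=3: holds
  j=4: fails
Holds on [2,3], so largest k = 1.

1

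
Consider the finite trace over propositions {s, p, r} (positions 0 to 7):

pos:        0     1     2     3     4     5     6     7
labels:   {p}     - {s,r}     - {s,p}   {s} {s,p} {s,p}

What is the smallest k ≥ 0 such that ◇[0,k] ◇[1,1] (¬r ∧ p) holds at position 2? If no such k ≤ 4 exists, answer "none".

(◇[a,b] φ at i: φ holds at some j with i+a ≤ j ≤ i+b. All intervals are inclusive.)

Scan j = 2,3,… for ◇[1,1] (¬r ∧ p):
  j=2: fails
  j=3: holds
First hit at j=3, so smallest k = 3-2 = 1.

1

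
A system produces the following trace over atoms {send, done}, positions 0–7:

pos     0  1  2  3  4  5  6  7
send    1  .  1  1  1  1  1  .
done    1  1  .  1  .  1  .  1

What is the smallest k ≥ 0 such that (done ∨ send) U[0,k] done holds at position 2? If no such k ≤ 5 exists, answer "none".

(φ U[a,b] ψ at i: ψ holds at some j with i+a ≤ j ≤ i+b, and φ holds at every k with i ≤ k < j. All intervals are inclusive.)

Need earliest j ≥ 2 with done, and (done ∨ send) at every k in [2,j-1].
  j=2: rhs fails.
  j=3: rhs holds; lhs holds on [2,2]. k = 1.

1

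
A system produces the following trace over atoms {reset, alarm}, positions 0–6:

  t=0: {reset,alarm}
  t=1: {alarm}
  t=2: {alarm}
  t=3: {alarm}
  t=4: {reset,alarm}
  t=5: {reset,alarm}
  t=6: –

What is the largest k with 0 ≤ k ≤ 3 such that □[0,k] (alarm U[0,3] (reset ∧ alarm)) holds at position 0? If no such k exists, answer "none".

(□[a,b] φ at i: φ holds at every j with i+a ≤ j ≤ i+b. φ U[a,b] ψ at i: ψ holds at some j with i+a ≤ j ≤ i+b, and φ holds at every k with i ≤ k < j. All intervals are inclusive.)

(alarm U[0,3] (reset ∧ alarm)) must hold from j=0 onward; find where it first fails.
  j=0: holds
  j=1: holds
  j=2: holds
  j=3: holds
Holds through j=3; largest k = 3.

3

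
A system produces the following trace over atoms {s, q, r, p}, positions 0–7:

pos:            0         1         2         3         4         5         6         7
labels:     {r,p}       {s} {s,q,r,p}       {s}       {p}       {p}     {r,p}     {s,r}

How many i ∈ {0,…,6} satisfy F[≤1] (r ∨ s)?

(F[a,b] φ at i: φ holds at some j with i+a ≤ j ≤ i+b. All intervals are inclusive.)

Evaluate at each i in [0,6]:
  i=0: ✓ (witness j=0)
  i=1: ✓ (witness j=1)
  i=2: ✓ (witness j=2)
  i=3: ✓ (witness j=3)
  i=4: ✗ (none in [4,5])
  i=5: ✓ (witness j=6)
  i=6: ✓ (witness j=6)
Positions where it holds: {0, 1, 2, 3, 5, 6} → 6.

6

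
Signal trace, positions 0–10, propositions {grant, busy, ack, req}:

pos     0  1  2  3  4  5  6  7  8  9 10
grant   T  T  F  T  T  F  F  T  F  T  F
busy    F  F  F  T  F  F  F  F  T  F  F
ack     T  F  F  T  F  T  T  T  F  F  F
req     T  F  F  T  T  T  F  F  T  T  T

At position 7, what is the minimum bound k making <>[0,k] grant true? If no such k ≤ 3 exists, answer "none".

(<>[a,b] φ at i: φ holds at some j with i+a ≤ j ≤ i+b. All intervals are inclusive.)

0

Scan j = 7,8,… for grant:
  j=7: holds
First hit at j=7, so smallest k = 7-7 = 0.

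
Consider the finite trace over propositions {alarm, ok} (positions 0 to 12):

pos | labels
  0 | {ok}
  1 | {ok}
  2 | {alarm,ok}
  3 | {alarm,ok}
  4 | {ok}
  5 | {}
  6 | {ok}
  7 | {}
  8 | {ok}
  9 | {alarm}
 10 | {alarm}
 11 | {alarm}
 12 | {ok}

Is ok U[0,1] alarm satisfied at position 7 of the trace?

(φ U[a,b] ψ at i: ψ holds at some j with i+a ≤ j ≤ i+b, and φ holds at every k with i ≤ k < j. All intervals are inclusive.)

Need some j in [7,8] with alarm, and ok at every k in [7,j-1].
  j=7: alarm false.
  j=8: alarm false.
No j in the window works → until fails.

Does not hold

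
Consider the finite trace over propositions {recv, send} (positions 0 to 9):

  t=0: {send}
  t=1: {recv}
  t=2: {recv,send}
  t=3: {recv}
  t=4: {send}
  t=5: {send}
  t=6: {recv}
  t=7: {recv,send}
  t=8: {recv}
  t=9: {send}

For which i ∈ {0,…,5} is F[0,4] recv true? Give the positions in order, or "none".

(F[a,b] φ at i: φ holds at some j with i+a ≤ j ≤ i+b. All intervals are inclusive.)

0, 1, 2, 3, 4, 5

Evaluate at each i in [0,5]:
  i=0: ✓ (witness j=1)
  i=1: ✓ (witness j=1)
  i=2: ✓ (witness j=2)
  i=3: ✓ (witness j=3)
  i=4: ✓ (witness j=6)
  i=5: ✓ (witness j=6)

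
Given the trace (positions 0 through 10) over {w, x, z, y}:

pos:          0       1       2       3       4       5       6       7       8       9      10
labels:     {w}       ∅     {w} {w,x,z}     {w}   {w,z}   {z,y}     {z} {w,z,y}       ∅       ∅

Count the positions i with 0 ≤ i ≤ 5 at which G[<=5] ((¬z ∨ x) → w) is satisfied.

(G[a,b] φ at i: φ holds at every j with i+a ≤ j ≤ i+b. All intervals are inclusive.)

2

Evaluate at each i in [0,5]:
  i=0: ✗ (fails at j=1)
  i=1: ✗ (fails at j=1)
  i=2: ✓ (all of [2,7])
  i=3: ✓ (all of [3,8])
  i=4: ✗ (fails at j=9)
  i=5: ✗ (fails at j=9)
Positions where it holds: {2, 3} → 2.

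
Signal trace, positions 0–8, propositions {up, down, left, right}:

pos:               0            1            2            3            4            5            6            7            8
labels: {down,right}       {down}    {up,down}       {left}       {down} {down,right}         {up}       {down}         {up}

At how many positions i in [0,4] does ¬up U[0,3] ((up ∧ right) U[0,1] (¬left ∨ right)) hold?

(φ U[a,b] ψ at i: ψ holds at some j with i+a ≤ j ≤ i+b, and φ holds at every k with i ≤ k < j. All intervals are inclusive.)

Evaluate at each i in [0,4]:
  i=0: ✓ (rhs at j=0)
  i=1: ✓ (rhs at j=1)
  i=2: ✓ (rhs at j=2)
  i=3: ✓ (rhs at j=4; lhs holds on [3,3])
  i=4: ✓ (rhs at j=4)
Positions where it holds: {0, 1, 2, 3, 4} → 5.

5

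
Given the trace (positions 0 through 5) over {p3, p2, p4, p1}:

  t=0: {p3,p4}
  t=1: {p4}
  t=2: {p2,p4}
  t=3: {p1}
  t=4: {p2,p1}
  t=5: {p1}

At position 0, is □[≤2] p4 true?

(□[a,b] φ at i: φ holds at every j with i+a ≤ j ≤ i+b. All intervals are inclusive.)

True

Check p4 at every j in [0,2]:
  j=0: true
  j=1: true
  j=2: true
All positions satisfy it → formula holds.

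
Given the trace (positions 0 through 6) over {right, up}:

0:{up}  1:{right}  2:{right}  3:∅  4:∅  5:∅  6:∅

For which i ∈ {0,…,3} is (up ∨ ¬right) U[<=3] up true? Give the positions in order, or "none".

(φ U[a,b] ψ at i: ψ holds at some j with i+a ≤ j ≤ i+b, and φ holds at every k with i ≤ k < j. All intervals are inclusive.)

0

Evaluate at each i in [0,3]:
  i=0: ✓ (rhs at j=0)
  i=1: ✗ (no rhs in [1,4])
  i=2: ✗ (no rhs in [2,5])
  i=3: ✗ (no rhs in [3,6])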